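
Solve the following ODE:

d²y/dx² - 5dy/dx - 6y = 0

Characteristic equation: r² - 5r - 6 = 0
Roots: r = 6, -1 (distinct real)
General solution: y = C₁e^(6x) + C₂e^(-x)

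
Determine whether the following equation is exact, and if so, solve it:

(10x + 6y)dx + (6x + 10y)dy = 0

Verify exactness: ∂M/∂y = ∂N/∂x ✓
Find F(x,y) such that ∂F/∂x = M, ∂F/∂y = N
Solution: 5x² + 6xy + 5y² = C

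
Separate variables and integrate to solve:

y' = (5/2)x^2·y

Separating variables and integrating:
ln|y| = 5x^3/6 + C

General solution: y = Ce^(5x^3/6)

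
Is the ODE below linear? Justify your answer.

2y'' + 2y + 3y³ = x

No. Nonlinear (y³ term)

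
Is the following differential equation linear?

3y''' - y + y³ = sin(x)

No. Nonlinear (y³ term)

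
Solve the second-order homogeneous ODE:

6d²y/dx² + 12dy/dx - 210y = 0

Characteristic equation: 6r² + 12r - 210 = 0
Divide by 6: r² + 2r - 35 = 0
Roots: r = 5, -7 (distinct real)
General solution: y = C₁e^(5x) + C₂e^(-7x)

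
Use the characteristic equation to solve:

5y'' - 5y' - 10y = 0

Characteristic equation: 5r² - 5r - 10 = 0
Divide by 5: r² - r - 2 = 0
Roots: r = 2, -1 (distinct real)
General solution: y = C₁e^(2x) + C₂e^(-x)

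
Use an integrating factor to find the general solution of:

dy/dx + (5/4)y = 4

Using integrating factor method:

General solution: y = 16/5 + Ce^(-5x/4)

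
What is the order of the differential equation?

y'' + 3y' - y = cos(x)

The order is 2 (highest derivative is of order 2).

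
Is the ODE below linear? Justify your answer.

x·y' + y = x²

Yes. Linear (y and its derivatives appear to the first power only, no products of y terms)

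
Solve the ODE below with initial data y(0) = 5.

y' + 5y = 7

General solution: y = 7/5 + Ce^(-5x)
Applying y(0) = 5: C = 5 - 7/5 = 18/5
Particular solution: y = 7/5 + (18/5)e^(-5x)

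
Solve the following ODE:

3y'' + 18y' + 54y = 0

Characteristic equation: 3r² + 18r + 54 = 0
Divide by 3: r² + 6r + 18 = 0
Roots: r = -3 ± 3i (complex conjugates)
General solution: y = e^(-3x)(C₁cos(3x) + C₂sin(3x))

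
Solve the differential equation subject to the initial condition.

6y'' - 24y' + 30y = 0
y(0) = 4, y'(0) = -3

General solution: y = e^(2x)(C₁cos(x) + C₂sin(x))
Complex roots r = 2 ± i
Applying ICs: C₁ = 4, C₂ = -11
Particular solution: y = e^(2x)(4cos(x) - 11sin(x))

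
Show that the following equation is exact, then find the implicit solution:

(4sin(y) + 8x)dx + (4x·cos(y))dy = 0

Verify exactness: ∂M/∂y = ∂N/∂x ✓
Find F(x,y) such that ∂F/∂x = M, ∂F/∂y = N
Solution: 4x·sin(y) + 4x² = C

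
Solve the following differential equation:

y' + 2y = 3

Using integrating factor method:

General solution: y = 3/2 + Ce^(-2x)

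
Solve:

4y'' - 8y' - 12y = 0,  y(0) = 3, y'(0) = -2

General solution: y = C₁e^(3x) + C₂e^(-x)
Applying ICs: C₁ = 1/4, C₂ = 11/4
Particular solution: y = (1/4)e^(3x) + (11/4)e^(-x)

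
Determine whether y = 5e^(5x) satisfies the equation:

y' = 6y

Verification:
y = 5e^(5x)
y' = 25e^(5x)
But 6y = 30e^(5x)
y' ≠ 6y — the derivative does not match

No, it is not a solution.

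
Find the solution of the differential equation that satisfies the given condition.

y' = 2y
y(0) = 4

General solution: y = Ce^(2x)
Applying IC y(0) = 4:
Particular solution: y = 4e^(2x)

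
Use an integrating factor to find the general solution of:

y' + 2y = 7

Using integrating factor method:

General solution: y = 7/2 + Ce^(-2x)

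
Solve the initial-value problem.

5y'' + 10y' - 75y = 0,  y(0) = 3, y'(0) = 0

General solution: y = C₁e^(3x) + C₂e^(-5x)
Applying ICs: C₁ = 15/8, C₂ = 9/8
Particular solution: y = (15/8)e^(3x) + (9/8)e^(-5x)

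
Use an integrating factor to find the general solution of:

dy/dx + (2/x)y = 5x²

Using integrating factor method:

General solution: y = x^3 + Cx^(-2)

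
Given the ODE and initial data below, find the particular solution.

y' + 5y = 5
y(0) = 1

General solution: y = 1 + Ce^(-5x)
Applying y(0) = 1: C = 1 - 1 = 0
Particular solution: y = 1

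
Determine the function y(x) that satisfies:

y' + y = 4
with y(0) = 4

General solution: y = 4 + Ce^(-x)
Applying y(0) = 4: C = 4 - 4 = 0
Particular solution: y = 4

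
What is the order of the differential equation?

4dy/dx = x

The order is 1 (highest derivative is of order 1).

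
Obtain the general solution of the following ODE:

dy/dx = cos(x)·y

Separating variables and integrating:
ln|y| = sin(x) + C

General solution: y = Ce^(sin(x))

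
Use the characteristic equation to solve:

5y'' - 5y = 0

Characteristic equation: 5r² - 5 = 0
Divide by 5: r² - 1 = 0
Roots: r = 1, -1 (distinct real)
General solution: y = C₁e^x + C₂e^(-x)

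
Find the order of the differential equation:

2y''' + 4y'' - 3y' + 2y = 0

The order is 3 (highest derivative is of order 3).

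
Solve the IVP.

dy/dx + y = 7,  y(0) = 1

General solution: y = 7 + Ce^(-x)
Applying y(0) = 1: C = 1 - 7 = -6
Particular solution: y = 7 - 6e^(-x)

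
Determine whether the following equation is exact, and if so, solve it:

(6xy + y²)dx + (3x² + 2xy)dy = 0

Verify exactness: ∂M/∂y = ∂N/∂x ✓
Find F(x,y) such that ∂F/∂x = M, ∂F/∂y = N
Solution: 3x²y + xy² = C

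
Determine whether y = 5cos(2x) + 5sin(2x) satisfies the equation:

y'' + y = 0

Verification:
y'' = -20cos(2x) - 20sin(2x)
y'' + y ≠ 0 (frequency mismatch: got 4 instead of 1)

No, it is not a solution.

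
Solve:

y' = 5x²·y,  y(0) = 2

General solution: y = Ce^(5x³/3)
Applying IC y(0) = 2:
Particular solution: y = 2e^(5x³/3)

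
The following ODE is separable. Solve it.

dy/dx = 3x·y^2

Separating variables and integrating:
-1/y = 3x^2/2 + C

General solution: y^-1 = (-3/2)x^2 + C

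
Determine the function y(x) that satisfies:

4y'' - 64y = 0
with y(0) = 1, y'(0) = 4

General solution: y = C₁e^(4x) + C₂e^(-4x)
Applying ICs: C₁ = 1, C₂ = 0
Particular solution: y = e^(4x)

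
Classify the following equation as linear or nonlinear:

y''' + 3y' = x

Linear (y and its derivatives appear to the first power only, no products of y terms)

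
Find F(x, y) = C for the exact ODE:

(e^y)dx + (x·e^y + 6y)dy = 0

Verify exactness: ∂M/∂y = ∂N/∂x ✓
Find F(x,y) such that ∂F/∂x = M, ∂F/∂y = N
Solution: x·e^y + 3y² = C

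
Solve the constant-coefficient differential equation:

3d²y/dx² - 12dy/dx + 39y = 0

Characteristic equation: 3r² - 12r + 39 = 0
Divide by 3: r² - 4r + 13 = 0
Roots: r = 2 ± 3i (complex conjugates)
General solution: y = e^(2x)(C₁cos(3x) + C₂sin(3x))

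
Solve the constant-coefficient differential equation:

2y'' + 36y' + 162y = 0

Characteristic equation: 2r² + 36r + 162 = 0
Divide by 2: r² + 18r + 81 = 0
Factored: (r + 9)² = 0
Repeated root: r = -9
General solution: y = (C₁ + C₂x)e^(-9x)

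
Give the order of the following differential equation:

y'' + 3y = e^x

The order is 2 (highest derivative is of order 2).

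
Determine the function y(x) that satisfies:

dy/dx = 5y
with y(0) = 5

General solution: y = Ce^(5x)
Applying IC y(0) = 5:
Particular solution: y = 5e^(5x)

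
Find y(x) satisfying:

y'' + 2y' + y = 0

Characteristic equation: r² + 2r + 1 = 0
Factored: (r + 1)² = 0
Repeated root: r = -1
General solution: y = (C₁ + C₂x)e^(-x)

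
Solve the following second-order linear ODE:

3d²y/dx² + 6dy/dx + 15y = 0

Characteristic equation: 3r² + 6r + 15 = 0
Divide by 3: r² + 2r + 5 = 0
Roots: r = -1 ± 2i (complex conjugates)
General solution: y = e^(-x)(C₁cos(2x) + C₂sin(2x))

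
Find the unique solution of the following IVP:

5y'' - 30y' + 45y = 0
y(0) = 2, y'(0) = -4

General solution: y = (C₁ + C₂x)e^(3x)
Repeated root r = 3
Applying ICs: C₁ = 2, C₂ = -10
Particular solution: y = (2 - 10x)e^(3x)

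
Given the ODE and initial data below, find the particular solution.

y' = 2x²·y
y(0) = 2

General solution: y = Ce^(2x³/3)
Applying IC y(0) = 2:
Particular solution: y = 2e^(2x³/3)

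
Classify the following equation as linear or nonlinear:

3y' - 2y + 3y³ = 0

Nonlinear (y³ term)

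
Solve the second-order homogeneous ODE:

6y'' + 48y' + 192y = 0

Characteristic equation: 6r² + 48r + 192 = 0
Divide by 6: r² + 8r + 32 = 0
Roots: r = -4 ± 4i (complex conjugates)
General solution: y = e^(-4x)(C₁cos(4x) + C₂sin(4x))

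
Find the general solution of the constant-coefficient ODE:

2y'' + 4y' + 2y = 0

Characteristic equation: 2r² + 4r + 2 = 0
Divide by 2: r² + 2r + 1 = 0
Factored: (r + 1)² = 0
Repeated root: r = -1
General solution: y = (C₁ + C₂x)e^(-x)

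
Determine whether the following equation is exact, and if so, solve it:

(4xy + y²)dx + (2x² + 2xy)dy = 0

Verify exactness: ∂M/∂y = ∂N/∂x ✓
Find F(x,y) such that ∂F/∂x = M, ∂F/∂y = N
Solution: 2x²y + xy² = C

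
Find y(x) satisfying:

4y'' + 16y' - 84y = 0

Characteristic equation: 4r² + 16r - 84 = 0
Divide by 4: r² + 4r - 21 = 0
Roots: r = 3, -7 (distinct real)
General solution: y = C₁e^(3x) + C₂e^(-7x)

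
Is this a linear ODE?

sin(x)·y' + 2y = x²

Yes. Linear (y and its derivatives appear to the first power only, no products of y terms)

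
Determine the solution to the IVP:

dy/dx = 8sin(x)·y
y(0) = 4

General solution: y = Ce^(-8cos(x))
Applying IC y(0) = 4:
Particular solution: y = 4e^(8(1-cos(x)))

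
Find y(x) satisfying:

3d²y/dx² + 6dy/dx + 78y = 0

Characteristic equation: 3r² + 6r + 78 = 0
Divide by 3: r² + 2r + 26 = 0
Roots: r = -1 ± 5i (complex conjugates)
General solution: y = e^(-x)(C₁cos(5x) + C₂sin(5x))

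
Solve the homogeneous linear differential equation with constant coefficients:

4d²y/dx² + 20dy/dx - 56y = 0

Characteristic equation: 4r² + 20r - 56 = 0
Divide by 4: r² + 5r - 14 = 0
Roots: r = 2, -7 (distinct real)
General solution: y = C₁e^(2x) + C₂e^(-7x)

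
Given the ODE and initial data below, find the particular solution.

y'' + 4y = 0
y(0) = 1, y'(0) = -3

General solution: y = C₁cos(2x) + C₂sin(2x)
Complex roots r = ±2i
Applying ICs: C₁ = 1, C₂ = -3/2
Particular solution: y = cos(2x) - (3/2)sin(2x)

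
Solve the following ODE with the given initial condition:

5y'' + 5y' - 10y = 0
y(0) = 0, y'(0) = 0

General solution: y = C₁e^x + C₂e^(-2x)
Applying ICs: C₁ = 0, C₂ = 0
Particular solution: y = 0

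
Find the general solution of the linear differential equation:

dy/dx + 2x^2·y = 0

Using integrating factor method:

General solution: y = Ce^(-2x^3/3)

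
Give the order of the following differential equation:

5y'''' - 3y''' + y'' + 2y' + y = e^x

The order is 4 (highest derivative is of order 4).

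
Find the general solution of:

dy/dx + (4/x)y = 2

Using integrating factor method:

General solution: y = (2/5)x + Cx^(-4)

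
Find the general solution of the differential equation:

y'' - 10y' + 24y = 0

Characteristic equation: r² - 10r + 24 = 0
Roots: r = 4, 6 (distinct real)
General solution: y = C₁e^(4x) + C₂e^(6x)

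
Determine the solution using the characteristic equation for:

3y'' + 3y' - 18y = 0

Characteristic equation: 3r² + 3r - 18 = 0
Divide by 3: r² + r - 6 = 0
Roots: r = 2, -3 (distinct real)
General solution: y = C₁e^(2x) + C₂e^(-3x)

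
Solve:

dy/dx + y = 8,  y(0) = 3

General solution: y = 8 + Ce^(-x)
Applying y(0) = 3: C = 3 - 8 = -5
Particular solution: y = 8 - 5e^(-x)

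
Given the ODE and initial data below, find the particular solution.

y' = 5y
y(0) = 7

General solution: y = Ce^(5x)
Applying IC y(0) = 7:
Particular solution: y = 7e^(5x)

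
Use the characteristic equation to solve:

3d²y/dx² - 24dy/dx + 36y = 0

Characteristic equation: 3r² - 24r + 36 = 0
Divide by 3: r² - 8r + 12 = 0
Roots: r = 6, 2 (distinct real)
General solution: y = C₁e^(6x) + C₂e^(2x)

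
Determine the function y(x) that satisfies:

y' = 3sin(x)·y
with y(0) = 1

General solution: y = Ce^(-3cos(x))
Applying IC y(0) = 1:
Particular solution: y = e^(3(1-cos(x)))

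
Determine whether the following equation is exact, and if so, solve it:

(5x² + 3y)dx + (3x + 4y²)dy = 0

Verify exactness: ∂M/∂y = ∂N/∂x ✓
Find F(x,y) such that ∂F/∂x = M, ∂F/∂y = N
Solution: 5x³/3 + 3xy + 4y³/3 = C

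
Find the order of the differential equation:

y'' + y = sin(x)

The order is 2 (highest derivative is of order 2).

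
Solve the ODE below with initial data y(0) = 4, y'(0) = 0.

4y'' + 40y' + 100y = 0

General solution: y = (C₁ + C₂x)e^(-5x)
Repeated root r = -5
Applying ICs: C₁ = 4, C₂ = 20
Particular solution: y = (4 + 20x)e^(-5x)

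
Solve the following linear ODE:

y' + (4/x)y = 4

Using integrating factor method:

General solution: y = (4/5)x + Cx^(-4)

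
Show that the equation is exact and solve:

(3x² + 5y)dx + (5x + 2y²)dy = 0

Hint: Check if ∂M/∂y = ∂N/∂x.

Verify exactness: ∂M/∂y = ∂N/∂x ✓
Find F(x,y) such that ∂F/∂x = M, ∂F/∂y = N
Solution: x³ + 5xy + 2y³/3 = C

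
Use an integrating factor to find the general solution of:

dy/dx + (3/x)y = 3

Using integrating factor method:

General solution: y = (3/4)x + Cx^(-3)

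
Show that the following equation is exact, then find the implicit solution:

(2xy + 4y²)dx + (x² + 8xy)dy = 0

Verify exactness: ∂M/∂y = ∂N/∂x ✓
Find F(x,y) such that ∂F/∂x = M, ∂F/∂y = N
Solution: x²y + 4xy² = C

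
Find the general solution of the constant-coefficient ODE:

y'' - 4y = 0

Characteristic equation: r² - 4 = 0
Roots: r = 2, -2 (distinct real)
General solution: y = C₁e^(2x) + C₂e^(-2x)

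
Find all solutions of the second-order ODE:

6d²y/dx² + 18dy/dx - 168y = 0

Characteristic equation: 6r² + 18r - 168 = 0
Divide by 6: r² + 3r - 28 = 0
Roots: r = 4, -7 (distinct real)
General solution: y = C₁e^(4x) + C₂e^(-7x)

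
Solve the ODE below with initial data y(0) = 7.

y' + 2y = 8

General solution: y = 4 + Ce^(-2x)
Applying y(0) = 7: C = 7 - 4 = 3
Particular solution: y = 4 + 3e^(-2x)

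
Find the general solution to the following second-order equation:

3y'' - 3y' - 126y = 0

Characteristic equation: 3r² - 3r - 126 = 0
Divide by 3: r² - r - 42 = 0
Roots: r = 7, -6 (distinct real)
General solution: y = C₁e^(7x) + C₂e^(-6x)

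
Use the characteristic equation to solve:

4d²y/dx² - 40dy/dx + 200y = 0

Characteristic equation: 4r² - 40r + 200 = 0
Divide by 4: r² - 10r + 50 = 0
Roots: r = 5 ± 5i (complex conjugates)
General solution: y = e^(5x)(C₁cos(5x) + C₂sin(5x))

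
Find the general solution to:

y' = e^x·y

Separating variables and integrating:
ln|y| = e^x + C

General solution: y = Ce^(e^x)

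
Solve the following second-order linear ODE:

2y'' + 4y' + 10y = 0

Characteristic equation: 2r² + 4r + 10 = 0
Divide by 2: r² + 2r + 5 = 0
Roots: r = -1 ± 2i (complex conjugates)
General solution: y = e^(-x)(C₁cos(2x) + C₂sin(2x))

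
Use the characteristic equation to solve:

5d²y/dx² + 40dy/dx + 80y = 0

Characteristic equation: 5r² + 40r + 80 = 0
Divide by 5: r² + 8r + 16 = 0
Factored: (r + 4)² = 0
Repeated root: r = -4
General solution: y = (C₁ + C₂x)e^(-4x)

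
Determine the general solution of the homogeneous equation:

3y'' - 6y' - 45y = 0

Characteristic equation: 3r² - 6r - 45 = 0
Divide by 3: r² - 2r - 15 = 0
Roots: r = 5, -3 (distinct real)
General solution: y = C₁e^(5x) + C₂e^(-3x)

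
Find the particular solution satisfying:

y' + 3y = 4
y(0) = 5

General solution: y = 4/3 + Ce^(-3x)
Applying y(0) = 5: C = 5 - 4/3 = 11/3
Particular solution: y = 4/3 + (11/3)e^(-3x)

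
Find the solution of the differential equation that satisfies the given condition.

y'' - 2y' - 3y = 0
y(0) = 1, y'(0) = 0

General solution: y = C₁e^(3x) + C₂e^(-x)
Applying ICs: C₁ = 1/4, C₂ = 3/4
Particular solution: y = (1/4)e^(3x) + (3/4)e^(-x)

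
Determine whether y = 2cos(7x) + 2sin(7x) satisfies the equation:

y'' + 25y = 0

Verification:
y'' = -98cos(7x) - 98sin(7x)
y'' + 25y ≠ 0 (frequency mismatch: got 49 instead of 25)

No, it is not a solution.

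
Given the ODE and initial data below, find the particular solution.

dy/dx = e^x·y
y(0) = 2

General solution: y = Ce^(e^x)
Applying IC y(0) = 2:
Particular solution: y = 2e^(e^x - 1)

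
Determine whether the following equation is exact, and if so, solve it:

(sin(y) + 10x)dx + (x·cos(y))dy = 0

Verify exactness: ∂M/∂y = ∂N/∂x ✓
Find F(x,y) such that ∂F/∂x = M, ∂F/∂y = N
Solution: x·sin(y) + 5x² = C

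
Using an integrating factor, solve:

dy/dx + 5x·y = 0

Using integrating factor method:

General solution: y = Ce^(-5x^2/2)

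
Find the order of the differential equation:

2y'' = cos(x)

The order is 2 (highest derivative is of order 2).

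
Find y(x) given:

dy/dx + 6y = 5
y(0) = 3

General solution: y = 5/6 + Ce^(-6x)
Applying y(0) = 3: C = 3 - 5/6 = 13/6
Particular solution: y = 5/6 + (13/6)e^(-6x)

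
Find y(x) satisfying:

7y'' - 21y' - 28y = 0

Characteristic equation: 7r² - 21r - 28 = 0
Divide by 7: r² - 3r - 4 = 0
Roots: r = 4, -1 (distinct real)
General solution: y = C₁e^(4x) + C₂e^(-x)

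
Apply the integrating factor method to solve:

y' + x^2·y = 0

Using integrating factor method:

General solution: y = Ce^(-x^3/3)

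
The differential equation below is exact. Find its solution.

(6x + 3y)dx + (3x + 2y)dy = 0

Verify exactness: ∂M/∂y = ∂N/∂x ✓
Find F(x,y) such that ∂F/∂x = M, ∂F/∂y = N
Solution: 3x² + 3xy + y² = C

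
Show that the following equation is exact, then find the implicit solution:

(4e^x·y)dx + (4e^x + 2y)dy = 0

Verify exactness: ∂M/∂y = ∂N/∂x ✓
Find F(x,y) such that ∂F/∂x = M, ∂F/∂y = N
Solution: 4e^x·y + y² = C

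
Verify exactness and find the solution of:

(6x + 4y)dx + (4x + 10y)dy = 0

Verify exactness: ∂M/∂y = ∂N/∂x ✓
Find F(x,y) such that ∂F/∂x = M, ∂F/∂y = N
Solution: 3x² + 4xy + 5y² = C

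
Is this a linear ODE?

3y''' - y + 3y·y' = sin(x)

No. Nonlinear (product y·y')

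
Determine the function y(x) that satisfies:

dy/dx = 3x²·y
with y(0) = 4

General solution: y = Ce^(x³)
Applying IC y(0) = 4:
Particular solution: y = 4e^(x³)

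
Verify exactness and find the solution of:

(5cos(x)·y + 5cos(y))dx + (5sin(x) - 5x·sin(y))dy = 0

Verify exactness: ∂M/∂y = ∂N/∂x ✓
Find F(x,y) such that ∂F/∂x = M, ∂F/∂y = N
Solution: 5sin(x)·y + 5x·cos(y) = C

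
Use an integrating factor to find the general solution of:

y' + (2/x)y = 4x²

Using integrating factor method:

General solution: y = (4/5)x^3 + Cx^(-2)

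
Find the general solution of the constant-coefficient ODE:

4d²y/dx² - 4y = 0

Characteristic equation: 4r² - 4 = 0
Divide by 4: r² - 1 = 0
Roots: r = 1, -1 (distinct real)
General solution: y = C₁e^x + C₂e^(-x)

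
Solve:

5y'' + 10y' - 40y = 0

Characteristic equation: 5r² + 10r - 40 = 0
Divide by 5: r² + 2r - 8 = 0
Roots: r = 2, -4 (distinct real)
General solution: y = C₁e^(2x) + C₂e^(-4x)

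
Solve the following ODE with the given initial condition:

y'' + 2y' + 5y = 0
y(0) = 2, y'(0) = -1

General solution: y = e^(-x)(C₁cos(2x) + C₂sin(2x))
Complex roots r = -1 ± 2i
Applying ICs: C₁ = 2, C₂ = 1/2
Particular solution: y = e^(-x)(2cos(2x) + (1/2)sin(2x))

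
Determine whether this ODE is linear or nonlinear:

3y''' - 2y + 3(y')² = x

Nonlinear ((y')² term)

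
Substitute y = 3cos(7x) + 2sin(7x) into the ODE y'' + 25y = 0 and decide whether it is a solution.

Verification:
y'' = -147cos(7x) - 98sin(7x)
y'' + 25y ≠ 0 (frequency mismatch: got 49 instead of 25)

No, it is not a solution.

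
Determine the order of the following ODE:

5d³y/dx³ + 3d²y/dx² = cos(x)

The order is 3 (highest derivative is of order 3).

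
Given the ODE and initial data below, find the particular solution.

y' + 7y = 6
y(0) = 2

General solution: y = 6/7 + Ce^(-7x)
Applying y(0) = 2: C = 2 - 6/7 = 8/7
Particular solution: y = 6/7 + (8/7)e^(-7x)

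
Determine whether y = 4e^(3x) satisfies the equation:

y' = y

Verification:
y = 4e^(3x)
y' = 12e^(3x)
But y = 4e^(3x)
y' ≠ y — the derivative does not match

No, it is not a solution.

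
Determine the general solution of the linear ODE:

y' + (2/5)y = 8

Using integrating factor method:

General solution: y = 20 + Ce^(-2x/5)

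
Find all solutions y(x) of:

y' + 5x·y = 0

Using integrating factor method:

General solution: y = Ce^(-5x^2/2)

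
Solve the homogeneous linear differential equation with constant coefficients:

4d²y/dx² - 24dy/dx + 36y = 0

Characteristic equation: 4r² - 24r + 36 = 0
Divide by 4: r² - 6r + 9 = 0
Factored: (r - 3)² = 0
Repeated root: r = 3
General solution: y = (C₁ + C₂x)e^(3x)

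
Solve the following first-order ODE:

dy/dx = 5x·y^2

Separating variables and integrating:
-1/y = 5x^2/2 + C

General solution: y^-1 = (-5/2)x^2 + C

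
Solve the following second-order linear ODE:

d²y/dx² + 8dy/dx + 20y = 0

Characteristic equation: r² + 8r + 20 = 0
Roots: r = -4 ± 2i (complex conjugates)
General solution: y = e^(-4x)(C₁cos(2x) + C₂sin(2x))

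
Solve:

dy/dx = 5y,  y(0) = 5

General solution: y = Ce^(5x)
Applying IC y(0) = 5:
Particular solution: y = 5e^(5x)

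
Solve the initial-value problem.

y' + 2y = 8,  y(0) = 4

General solution: y = 4 + Ce^(-2x)
Applying y(0) = 4: C = 4 - 4 = 0
Particular solution: y = 4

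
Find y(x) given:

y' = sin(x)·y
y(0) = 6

General solution: y = Ce^(-cos(x))
Applying IC y(0) = 6:
Particular solution: y = 6e^(1-cos(x))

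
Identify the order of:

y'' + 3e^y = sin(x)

The order is 2 (highest derivative is of order 2).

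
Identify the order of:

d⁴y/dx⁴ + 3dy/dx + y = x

The order is 4 (highest derivative is of order 4).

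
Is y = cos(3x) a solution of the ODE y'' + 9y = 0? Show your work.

Verification:
y'' = -9cos(3x)
y'' + 9y = 0 ✓

Yes, it is a solution.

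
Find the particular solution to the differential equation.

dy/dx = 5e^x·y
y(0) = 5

General solution: y = Ce^(5e^x)
Applying IC y(0) = 5:
Particular solution: y = 5e^(5(e^x - 1))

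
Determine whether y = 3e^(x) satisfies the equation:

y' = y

Verification:
y = 3e^(x)
y' = 3e^(x)
y = 3e^(x)
y' = y ✓

Yes, it is a solution.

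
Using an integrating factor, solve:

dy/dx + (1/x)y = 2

Using integrating factor method:

General solution: y = x + C/x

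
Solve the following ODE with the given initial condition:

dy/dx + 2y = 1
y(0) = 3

General solution: y = 1/2 + Ce^(-2x)
Applying y(0) = 3: C = 3 - 1/2 = 5/2
Particular solution: y = 1/2 + (5/2)e^(-2x)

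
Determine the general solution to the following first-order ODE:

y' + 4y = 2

Using integrating factor method:

General solution: y = 1/2 + Ce^(-4x)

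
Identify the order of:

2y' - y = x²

The order is 1 (highest derivative is of order 1).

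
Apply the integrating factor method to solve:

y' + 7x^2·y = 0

Using integrating factor method:

General solution: y = Ce^(-7x^3/3)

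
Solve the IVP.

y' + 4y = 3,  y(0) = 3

General solution: y = 3/4 + Ce^(-4x)
Applying y(0) = 3: C = 3 - 3/4 = 9/4
Particular solution: y = 3/4 + (9/4)e^(-4x)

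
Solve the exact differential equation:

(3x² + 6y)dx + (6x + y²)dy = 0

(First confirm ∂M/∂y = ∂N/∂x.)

Verify exactness: ∂M/∂y = ∂N/∂x ✓
Find F(x,y) such that ∂F/∂x = M, ∂F/∂y = N
Solution: x³ + 6xy + y³/3 = C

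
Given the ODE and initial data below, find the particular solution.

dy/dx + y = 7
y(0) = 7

General solution: y = 7 + Ce^(-x)
Applying y(0) = 7: C = 7 - 7 = 0
Particular solution: y = 7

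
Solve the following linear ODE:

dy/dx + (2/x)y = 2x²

Using integrating factor method:

General solution: y = (2/5)x^3 + Cx^(-2)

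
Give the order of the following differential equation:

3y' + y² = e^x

The order is 1 (highest derivative is of order 1).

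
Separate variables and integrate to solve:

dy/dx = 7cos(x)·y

Separating variables and integrating:
ln|y| = 7sin(x) + C

General solution: y = Ce^(7sin(x))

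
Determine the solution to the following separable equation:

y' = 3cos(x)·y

Separating variables and integrating:
ln|y| = 3sin(x) + C

General solution: y = Ce^(3sin(x))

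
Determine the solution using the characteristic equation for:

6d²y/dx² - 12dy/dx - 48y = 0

Characteristic equation: 6r² - 12r - 48 = 0
Divide by 6: r² - 2r - 8 = 0
Roots: r = 4, -2 (distinct real)
General solution: y = C₁e^(4x) + C₂e^(-2x)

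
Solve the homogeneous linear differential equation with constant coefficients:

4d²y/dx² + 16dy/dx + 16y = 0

Characteristic equation: 4r² + 16r + 16 = 0
Divide by 4: r² + 4r + 4 = 0
Factored: (r + 2)² = 0
Repeated root: r = -2
General solution: y = (C₁ + C₂x)e^(-2x)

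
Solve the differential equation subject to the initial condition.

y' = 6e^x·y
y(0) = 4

General solution: y = Ce^(6e^x)
Applying IC y(0) = 4:
Particular solution: y = 4e^(6(e^x - 1))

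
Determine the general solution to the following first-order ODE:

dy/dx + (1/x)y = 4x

Using integrating factor method:

General solution: y = (4/3)x^2 + C/x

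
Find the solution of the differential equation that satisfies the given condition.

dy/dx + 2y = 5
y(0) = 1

General solution: y = 5/2 + Ce^(-2x)
Applying y(0) = 1: C = 1 - 5/2 = -3/2
Particular solution: y = 5/2 - (3/2)e^(-2x)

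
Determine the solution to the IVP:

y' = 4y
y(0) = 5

General solution: y = Ce^(4x)
Applying IC y(0) = 5:
Particular solution: y = 5e^(4x)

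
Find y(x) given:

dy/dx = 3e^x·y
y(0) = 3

General solution: y = Ce^(3e^x)
Applying IC y(0) = 3:
Particular solution: y = 3e^(3(e^x - 1))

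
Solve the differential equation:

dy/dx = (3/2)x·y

Separating variables and integrating:
ln|y| = 3x^2/4 + C

General solution: y = Ce^(3x^2/4)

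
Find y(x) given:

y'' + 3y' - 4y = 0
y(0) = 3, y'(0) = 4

General solution: y = C₁e^x + C₂e^(-4x)
Applying ICs: C₁ = 16/5, C₂ = -1/5
Particular solution: y = (16/5)e^x - (1/5)e^(-4x)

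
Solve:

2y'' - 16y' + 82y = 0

Characteristic equation: 2r² - 16r + 82 = 0
Divide by 2: r² - 8r + 41 = 0
Roots: r = 4 ± 5i (complex conjugates)
General solution: y = e^(4x)(C₁cos(5x) + C₂sin(5x))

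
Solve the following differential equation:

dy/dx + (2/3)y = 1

Using integrating factor method:

General solution: y = 3/2 + Ce^(-2x/3)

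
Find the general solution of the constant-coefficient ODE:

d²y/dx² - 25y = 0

Characteristic equation: r² - 25 = 0
Roots: r = 5, -5 (distinct real)
General solution: y = C₁e^(5x) + C₂e^(-5x)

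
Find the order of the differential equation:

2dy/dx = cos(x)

The order is 1 (highest derivative is of order 1).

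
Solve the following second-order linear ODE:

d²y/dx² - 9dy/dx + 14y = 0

Characteristic equation: r² - 9r + 14 = 0
Roots: r = 2, 7 (distinct real)
General solution: y = C₁e^(2x) + C₂e^(7x)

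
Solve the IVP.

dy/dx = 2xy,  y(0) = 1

General solution: y = Ce^(x²)
Applying IC y(0) = 1:
Particular solution: y = e^(x²)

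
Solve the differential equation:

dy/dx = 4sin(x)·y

Separating variables and integrating:
ln|y| = -4cos(x) + C

General solution: y = Ce^(-4cos(x))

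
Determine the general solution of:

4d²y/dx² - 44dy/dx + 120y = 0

Characteristic equation: 4r² - 44r + 120 = 0
Divide by 4: r² - 11r + 30 = 0
Roots: r = 5, 6 (distinct real)
General solution: y = C₁e^(5x) + C₂e^(6x)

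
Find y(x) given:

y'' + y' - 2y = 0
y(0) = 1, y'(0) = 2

General solution: y = C₁e^x + C₂e^(-2x)
Applying ICs: C₁ = 4/3, C₂ = -1/3
Particular solution: y = (4/3)e^x - (1/3)e^(-2x)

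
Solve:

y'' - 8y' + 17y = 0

Characteristic equation: r² - 8r + 17 = 0
Roots: r = 4 ± i (complex conjugates)
General solution: y = e^(4x)(C₁cos(x) + C₂sin(x))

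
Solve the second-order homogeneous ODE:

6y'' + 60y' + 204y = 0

Characteristic equation: 6r² + 60r + 204 = 0
Divide by 6: r² + 10r + 34 = 0
Roots: r = -5 ± 3i (complex conjugates)
General solution: y = e^(-5x)(C₁cos(3x) + C₂sin(3x))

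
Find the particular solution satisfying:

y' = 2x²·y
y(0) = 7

General solution: y = Ce^(2x³/3)
Applying IC y(0) = 7:
Particular solution: y = 7e^(2x³/3)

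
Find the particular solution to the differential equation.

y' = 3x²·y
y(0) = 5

General solution: y = Ce^(x³)
Applying IC y(0) = 5:
Particular solution: y = 5e^(x³)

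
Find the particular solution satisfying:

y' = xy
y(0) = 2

General solution: y = Ce^(x²/2)
Applying IC y(0) = 2:
Particular solution: y = 2e^(x²/2)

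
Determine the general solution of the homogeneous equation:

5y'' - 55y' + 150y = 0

Characteristic equation: 5r² - 55r + 150 = 0
Divide by 5: r² - 11r + 30 = 0
Roots: r = 5, 6 (distinct real)
General solution: y = C₁e^(5x) + C₂e^(6x)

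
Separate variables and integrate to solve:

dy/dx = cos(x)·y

Separating variables and integrating:
ln|y| = sin(x) + C

General solution: y = Ce^(sin(x))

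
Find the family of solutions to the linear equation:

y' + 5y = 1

Using integrating factor method:

General solution: y = 1/5 + Ce^(-5x)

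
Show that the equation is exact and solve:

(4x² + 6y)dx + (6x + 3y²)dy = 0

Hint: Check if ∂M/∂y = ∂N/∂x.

Verify exactness: ∂M/∂y = ∂N/∂x ✓
Find F(x,y) such that ∂F/∂x = M, ∂F/∂y = N
Solution: 4x³/3 + 6xy + y³ = C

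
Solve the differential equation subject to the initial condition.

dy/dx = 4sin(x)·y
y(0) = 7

General solution: y = Ce^(-4cos(x))
Applying IC y(0) = 7:
Particular solution: y = 7e^(4(1-cos(x)))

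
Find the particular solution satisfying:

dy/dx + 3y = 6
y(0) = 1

General solution: y = 2 + Ce^(-3x)
Applying y(0) = 1: C = 1 - 2 = -1
Particular solution: y = 2 - e^(-3x)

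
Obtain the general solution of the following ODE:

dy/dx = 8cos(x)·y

Separating variables and integrating:
ln|y| = 8sin(x) + C

General solution: y = Ce^(8sin(x))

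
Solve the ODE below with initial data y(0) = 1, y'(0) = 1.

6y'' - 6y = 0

General solution: y = C₁e^x + C₂e^(-x)
Applying ICs: C₁ = 1, C₂ = 0
Particular solution: y = e^x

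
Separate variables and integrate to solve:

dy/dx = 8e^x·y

Separating variables and integrating:
ln|y| = 8e^x + C

General solution: y = Ce^(8e^x)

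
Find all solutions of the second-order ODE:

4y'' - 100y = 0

Characteristic equation: 4r² - 100 = 0
Divide by 4: r² - 25 = 0
Roots: r = 5, -5 (distinct real)
General solution: y = C₁e^(5x) + C₂e^(-5x)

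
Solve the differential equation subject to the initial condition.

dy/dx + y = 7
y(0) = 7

General solution: y = 7 + Ce^(-x)
Applying y(0) = 7: C = 7 - 7 = 0
Particular solution: y = 7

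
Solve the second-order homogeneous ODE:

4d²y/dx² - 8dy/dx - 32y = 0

Characteristic equation: 4r² - 8r - 32 = 0
Divide by 4: r² - 2r - 8 = 0
Roots: r = 4, -2 (distinct real)
General solution: y = C₁e^(4x) + C₂e^(-2x)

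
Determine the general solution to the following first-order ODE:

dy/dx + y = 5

Using integrating factor method:

General solution: y = 5 + Ce^(-x)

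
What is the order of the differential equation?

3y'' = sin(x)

The order is 2 (highest derivative is of order 2).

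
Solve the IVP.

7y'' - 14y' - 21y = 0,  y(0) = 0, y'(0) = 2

General solution: y = C₁e^(3x) + C₂e^(-x)
Applying ICs: C₁ = 1/2, C₂ = -1/2
Particular solution: y = (1/2)e^(3x) - (1/2)e^(-x)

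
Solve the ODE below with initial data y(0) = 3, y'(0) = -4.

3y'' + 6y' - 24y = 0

General solution: y = C₁e^(2x) + C₂e^(-4x)
Applying ICs: C₁ = 4/3, C₂ = 5/3
Particular solution: y = (4/3)e^(2x) + (5/3)e^(-4x)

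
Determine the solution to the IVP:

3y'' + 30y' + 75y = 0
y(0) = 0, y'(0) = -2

General solution: y = (C₁ + C₂x)e^(-5x)
Repeated root r = -5
Applying ICs: C₁ = 0, C₂ = -2
Particular solution: y = -2xe^(-5x)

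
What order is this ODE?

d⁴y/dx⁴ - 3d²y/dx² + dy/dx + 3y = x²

The order is 4 (highest derivative is of order 4).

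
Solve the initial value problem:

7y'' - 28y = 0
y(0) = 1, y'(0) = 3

General solution: y = C₁e^(2x) + C₂e^(-2x)
Applying ICs: C₁ = 5/4, C₂ = -1/4
Particular solution: y = (5/4)e^(2x) - (1/4)e^(-2x)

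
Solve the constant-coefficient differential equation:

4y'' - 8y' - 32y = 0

Characteristic equation: 4r² - 8r - 32 = 0
Divide by 4: r² - 2r - 8 = 0
Roots: r = 4, -2 (distinct real)
General solution: y = C₁e^(4x) + C₂e^(-2x)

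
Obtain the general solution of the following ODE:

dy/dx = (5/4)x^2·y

Separating variables and integrating:
ln|y| = 5x^3/12 + C

General solution: y = Ce^(5x^3/12)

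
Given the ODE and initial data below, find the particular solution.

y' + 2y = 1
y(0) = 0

General solution: y = 1/2 + Ce^(-2x)
Applying y(0) = 0: C = 0 - 1/2 = -1/2
Particular solution: y = 1/2 - (1/2)e^(-2x)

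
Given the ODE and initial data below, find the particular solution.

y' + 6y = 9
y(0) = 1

General solution: y = 3/2 + Ce^(-6x)
Applying y(0) = 1: C = 1 - 3/2 = -1/2
Particular solution: y = 3/2 - (1/2)e^(-6x)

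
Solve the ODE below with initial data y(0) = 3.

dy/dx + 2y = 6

General solution: y = 3 + Ce^(-2x)
Applying y(0) = 3: C = 3 - 3 = 0
Particular solution: y = 3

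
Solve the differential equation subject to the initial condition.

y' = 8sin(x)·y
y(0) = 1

General solution: y = Ce^(-8cos(x))
Applying IC y(0) = 1:
Particular solution: y = e^(8(1-cos(x)))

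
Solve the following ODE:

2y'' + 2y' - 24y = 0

Characteristic equation: 2r² + 2r - 24 = 0
Divide by 2: r² + r - 12 = 0
Roots: r = 3, -4 (distinct real)
General solution: y = C₁e^(3x) + C₂e^(-4x)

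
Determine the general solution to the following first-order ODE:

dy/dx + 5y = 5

Using integrating factor method:

General solution: y = 1 + Ce^(-5x)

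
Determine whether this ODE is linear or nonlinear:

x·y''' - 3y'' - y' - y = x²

Linear (y and its derivatives appear to the first power only, no products of y terms)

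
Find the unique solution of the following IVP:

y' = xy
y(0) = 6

General solution: y = Ce^(x²/2)
Applying IC y(0) = 6:
Particular solution: y = 6e^(x²/2)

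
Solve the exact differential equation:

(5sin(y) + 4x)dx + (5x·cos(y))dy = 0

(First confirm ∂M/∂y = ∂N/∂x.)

Verify exactness: ∂M/∂y = ∂N/∂x ✓
Find F(x,y) such that ∂F/∂x = M, ∂F/∂y = N
Solution: 5x·sin(y) + 2x² = C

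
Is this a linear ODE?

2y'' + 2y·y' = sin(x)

No. Nonlinear (product y·y')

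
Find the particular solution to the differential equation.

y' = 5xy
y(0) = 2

General solution: y = Ce^(5x²/2)
Applying IC y(0) = 2:
Particular solution: y = 2e^(5x²/2)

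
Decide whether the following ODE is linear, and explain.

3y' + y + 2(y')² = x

Nonlinear ((y')² term)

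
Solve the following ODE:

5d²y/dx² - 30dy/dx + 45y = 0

Characteristic equation: 5r² - 30r + 45 = 0
Divide by 5: r² - 6r + 9 = 0
Factored: (r - 3)² = 0
Repeated root: r = 3
General solution: y = (C₁ + C₂x)e^(3x)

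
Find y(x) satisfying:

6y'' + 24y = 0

Characteristic equation: 6r² + 24 = 0
Divide by 6: r² + 4 = 0
Roots: r = ±2i (complex conjugates)
General solution: y = C₁cos(2x) + C₂sin(2x)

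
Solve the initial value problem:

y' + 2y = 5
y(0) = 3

General solution: y = 5/2 + Ce^(-2x)
Applying y(0) = 3: C = 3 - 5/2 = 1/2
Particular solution: y = 5/2 + (1/2)e^(-2x)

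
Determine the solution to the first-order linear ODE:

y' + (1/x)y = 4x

Using integrating factor method:

General solution: y = (4/3)x^2 + C/x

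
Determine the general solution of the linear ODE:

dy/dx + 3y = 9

Using integrating factor method:

General solution: y = 3 + Ce^(-3x)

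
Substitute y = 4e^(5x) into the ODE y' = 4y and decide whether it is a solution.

Verification:
y = 4e^(5x)
y' = 20e^(5x)
But 4y = 16e^(5x)
y' ≠ 4y — the derivative does not match

No, it is not a solution.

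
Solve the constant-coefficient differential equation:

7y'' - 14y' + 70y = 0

Characteristic equation: 7r² - 14r + 70 = 0
Divide by 7: r² - 2r + 10 = 0
Roots: r = 1 ± 3i (complex conjugates)
General solution: y = e^x(C₁cos(3x) + C₂sin(3x))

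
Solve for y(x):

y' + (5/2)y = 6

Using integrating factor method:

General solution: y = 12/5 + Ce^(-5x/2)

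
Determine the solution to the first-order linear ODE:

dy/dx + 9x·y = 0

Using integrating factor method:

General solution: y = Ce^(-9x^2/2)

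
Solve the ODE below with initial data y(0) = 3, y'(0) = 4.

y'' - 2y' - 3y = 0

General solution: y = C₁e^(3x) + C₂e^(-x)
Applying ICs: C₁ = 7/4, C₂ = 5/4
Particular solution: y = (7/4)e^(3x) + (5/4)e^(-x)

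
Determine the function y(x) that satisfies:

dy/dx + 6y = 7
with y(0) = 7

General solution: y = 7/6 + Ce^(-6x)
Applying y(0) = 7: C = 7 - 7/6 = 35/6
Particular solution: y = 7/6 + (35/6)e^(-6x)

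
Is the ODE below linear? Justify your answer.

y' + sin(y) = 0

No. Nonlinear (sin(y) is nonlinear in y)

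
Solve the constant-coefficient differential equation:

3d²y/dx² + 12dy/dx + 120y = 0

Characteristic equation: 3r² + 12r + 120 = 0
Divide by 3: r² + 4r + 40 = 0
Roots: r = -2 ± 6i (complex conjugates)
General solution: y = e^(-2x)(C₁cos(6x) + C₂sin(6x))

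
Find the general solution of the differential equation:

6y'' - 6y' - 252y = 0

Characteristic equation: 6r² - 6r - 252 = 0
Divide by 6: r² - r - 42 = 0
Roots: r = 7, -6 (distinct real)
General solution: y = C₁e^(7x) + C₂e^(-6x)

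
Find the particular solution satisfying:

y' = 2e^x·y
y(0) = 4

General solution: y = Ce^(2e^x)
Applying IC y(0) = 4:
Particular solution: y = 4e^(2(e^x - 1))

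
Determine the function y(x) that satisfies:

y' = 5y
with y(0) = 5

General solution: y = Ce^(5x)
Applying IC y(0) = 5:
Particular solution: y = 5e^(5x)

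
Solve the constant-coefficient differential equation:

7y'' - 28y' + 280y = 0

Characteristic equation: 7r² - 28r + 280 = 0
Divide by 7: r² - 4r + 40 = 0
Roots: r = 2 ± 6i (complex conjugates)
General solution: y = e^(2x)(C₁cos(6x) + C₂sin(6x))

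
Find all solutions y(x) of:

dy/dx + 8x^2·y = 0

Using integrating factor method:

General solution: y = Ce^(-8x^3/3)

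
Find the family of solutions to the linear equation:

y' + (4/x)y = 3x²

Using integrating factor method:

General solution: y = (3/7)x^3 + Cx^(-4)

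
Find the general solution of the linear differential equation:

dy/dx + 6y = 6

Using integrating factor method:

General solution: y = 1 + Ce^(-6x)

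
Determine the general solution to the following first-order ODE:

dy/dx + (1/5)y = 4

Using integrating factor method:

General solution: y = 20 + Ce^(-x/5)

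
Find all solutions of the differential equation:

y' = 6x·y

Separating variables and integrating:
ln|y| = 3x^2 + C

General solution: y = Ce^(3x^2)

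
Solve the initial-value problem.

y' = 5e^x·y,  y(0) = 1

General solution: y = Ce^(5e^x)
Applying IC y(0) = 1:
Particular solution: y = e^(5(e^x - 1))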